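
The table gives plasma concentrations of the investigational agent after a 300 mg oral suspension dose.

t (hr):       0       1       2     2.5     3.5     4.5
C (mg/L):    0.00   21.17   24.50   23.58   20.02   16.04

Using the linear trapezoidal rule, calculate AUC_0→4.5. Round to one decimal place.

AUC = 85.3 mg/L·hr

Trapezoidal AUC_0→4.5:
  [0→1]: (0.00+21.17)/2 × 1 = 10.585
  [1→2]: (21.17+24.50)/2 × 1 = 22.835
  [2→2.5]: (24.50+23.58)/2 × 0.5 = 12.02
  [2.5→3.5]: (23.58+20.02)/2 × 1 = 21.8
  [3.5→4.5]: (20.02+16.04)/2 × 1 = 18.03
  Sum = 85.27 mg/L·hr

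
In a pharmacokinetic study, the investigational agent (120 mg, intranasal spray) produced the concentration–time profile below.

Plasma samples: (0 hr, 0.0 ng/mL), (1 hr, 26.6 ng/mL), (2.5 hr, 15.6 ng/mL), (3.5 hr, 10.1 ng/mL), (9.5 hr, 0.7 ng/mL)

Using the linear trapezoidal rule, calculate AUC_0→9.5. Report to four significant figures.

AUC = 90.20 ng/mL·hr

Trapezoidal AUC_0→9.5:
  [0→1]: (0.0+26.6)/2 × 1 = 13.3
  [1→2.5]: (26.6+15.6)/2 × 1.5 = 31.65
  [2.5→3.5]: (15.6+10.1)/2 × 1 = 12.85
  [3.5→9.5]: (10.1+0.7)/2 × 6 = 32.4
  Sum = 90.2 ng/mL·hr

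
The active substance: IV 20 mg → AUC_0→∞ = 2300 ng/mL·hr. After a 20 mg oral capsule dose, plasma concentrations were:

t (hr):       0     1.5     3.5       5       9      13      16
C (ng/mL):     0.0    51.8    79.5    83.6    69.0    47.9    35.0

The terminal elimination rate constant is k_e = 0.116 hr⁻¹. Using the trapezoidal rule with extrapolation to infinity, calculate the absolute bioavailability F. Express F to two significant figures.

F = 0.55

Trapezoidal AUC_0→16 (oral capsule):
  [0→1.5]: (0.0+51.8)/2 × 1.5 = 38.85
  [1.5→3.5]: (51.8+79.5)/2 × 2 = 131.3
  [3.5→5]: (79.5+83.6)/2 × 1.5 = 122.325
  [5→9]: (83.6+69.0)/2 × 4 = 305.2
  [9→13]: (69.0+47.9)/2 × 4 = 233.8
  [13→16]: (47.9+35.0)/2 × 3 = 124.35
  Sum = 955.825 ng/mL·hr
Tail: C_last/k_e = 35.0/0.116 = 301.724
AUC_0→∞ (oral capsule) = 955.825 + 301.724 = 1257.549 ng/mL·hr
F = (AUC_ev/D_ev)/(AUC_iv/D_iv) = (1257.549/20)/(2300/20) = 62.87745/115 = 0.5468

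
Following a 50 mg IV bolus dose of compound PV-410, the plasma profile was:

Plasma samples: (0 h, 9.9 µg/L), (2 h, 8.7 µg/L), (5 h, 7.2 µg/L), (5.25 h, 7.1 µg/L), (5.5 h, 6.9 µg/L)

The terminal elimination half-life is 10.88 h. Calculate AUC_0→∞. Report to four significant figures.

AUC = 154.3 µg/L·h

Trapezoidal AUC_0→5.5:
  [0→2]: (9.9+8.7)/2 × 2 = 18.6
  [2→5]: (8.7+7.2)/2 × 3 = 23.85
  [5→5.25]: (7.2+7.1)/2 × 0.25 = 1.7875
  [5.25→5.5]: (7.1+6.9)/2 × 0.25 = 1.75
  Sum = 45.9875 µg/L·h
k_e = ln2 / t½ = 0.693147 / 10.88 = 0.0637 h^-1
Extrapolated tail: C_last / k_e = 6.9 / 0.0637 = 108.320
AUC_0→∞ = 45.9875 + 108.320 = 154.3075 µg/L·h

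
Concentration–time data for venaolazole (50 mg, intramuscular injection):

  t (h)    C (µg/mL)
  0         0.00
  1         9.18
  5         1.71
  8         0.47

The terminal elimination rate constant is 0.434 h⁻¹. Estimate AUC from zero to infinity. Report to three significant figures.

AUC = 30.7 µg/mL·h

Trapezoidal AUC_0→8:
  [0→1]: (0.00+9.18)/2 × 1 = 4.59
  [1→5]: (9.18+1.71)/2 × 4 = 21.78
  [5→8]: (1.71+0.47)/2 × 3 = 3.27
  Sum = 29.64 µg/mL·h
Extrapolated tail: C_last / k_e = 0.47 / 0.434 = 1.083
AUC_0→∞ = 29.64 + 1.083 = 30.723 µg/mL·h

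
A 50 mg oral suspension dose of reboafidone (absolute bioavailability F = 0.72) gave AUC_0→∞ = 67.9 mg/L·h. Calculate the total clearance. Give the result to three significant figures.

CL = F × Dose / AUC_0→∞
   = 0.72 × 50 / 67.9 = 0.530191 L/h

CL = 0.530 L/h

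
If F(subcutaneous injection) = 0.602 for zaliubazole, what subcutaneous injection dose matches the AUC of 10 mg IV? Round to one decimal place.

For equal systemic exposure: F × D_ev = D_iv
D_ev = D_iv / F = 10 / 0.602 = 16.6113 mg

D_subcutaneous = 16.6 mg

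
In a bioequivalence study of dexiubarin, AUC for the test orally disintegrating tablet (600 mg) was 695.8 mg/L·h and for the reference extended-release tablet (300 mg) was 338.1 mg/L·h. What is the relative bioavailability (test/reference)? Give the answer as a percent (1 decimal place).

F_rel = (AUC_test/D_test) / (AUC_ref/D_ref)
      = (695.8/600) / (338.1/300)
      = 1.15967 / 1.127 = 1.0290 = 102.90%

F_rel = 102.9%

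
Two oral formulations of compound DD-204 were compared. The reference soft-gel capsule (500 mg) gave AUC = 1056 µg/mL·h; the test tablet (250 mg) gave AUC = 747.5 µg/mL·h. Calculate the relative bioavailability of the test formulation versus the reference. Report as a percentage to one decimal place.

F_rel = 141.6%

F_rel = (AUC_test/D_test) / (AUC_ref/D_ref)
      = (747.5/250) / (1056/500)
      = 2.99 / 2.112 = 1.4157 = 141.57%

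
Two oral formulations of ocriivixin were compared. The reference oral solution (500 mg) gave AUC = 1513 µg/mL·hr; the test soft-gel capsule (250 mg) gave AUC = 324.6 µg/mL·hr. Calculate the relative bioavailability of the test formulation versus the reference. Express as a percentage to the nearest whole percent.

F_rel = (AUC_test/D_test) / (AUC_ref/D_ref)
      = (324.6/250) / (1513/500)
      = 1.2984 / 3.026 = 0.4291 = 42.91%

F_rel = 43%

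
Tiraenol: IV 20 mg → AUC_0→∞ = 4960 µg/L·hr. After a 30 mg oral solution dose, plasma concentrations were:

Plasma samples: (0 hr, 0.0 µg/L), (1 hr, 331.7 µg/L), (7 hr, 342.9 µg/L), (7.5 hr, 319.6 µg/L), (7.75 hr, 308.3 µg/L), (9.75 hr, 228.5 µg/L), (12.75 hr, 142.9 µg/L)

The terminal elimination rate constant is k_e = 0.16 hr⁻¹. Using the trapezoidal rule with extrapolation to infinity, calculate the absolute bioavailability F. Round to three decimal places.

Trapezoidal AUC_0→12.75 (oral solution):
  [0→1]: (0.0+331.7)/2 × 1 = 165.85
  [1→7]: (331.7+342.9)/2 × 6 = 2023.8
  [7→7.5]: (342.9+319.6)/2 × 0.5 = 165.625
  [7.5→7.75]: (319.6+308.3)/2 × 0.25 = 78.4875
  [7.75→9.75]: (308.3+228.5)/2 × 2 = 536.8
  [9.75→12.75]: (228.5+142.9)/2 × 3 = 557.1
  Sum = 3527.6625 µg/L·hr
Tail: C_last/k_e = 142.9/0.16 = 893.125
AUC_0→∞ (oral solution) = 3527.6625 + 893.125 = 4420.7875 µg/L·hr
F = (AUC_ev/D_ev)/(AUC_iv/D_iv) = (4420.7875/30)/(4960/20) = 147.36/248 = 0.5942

F = 0.594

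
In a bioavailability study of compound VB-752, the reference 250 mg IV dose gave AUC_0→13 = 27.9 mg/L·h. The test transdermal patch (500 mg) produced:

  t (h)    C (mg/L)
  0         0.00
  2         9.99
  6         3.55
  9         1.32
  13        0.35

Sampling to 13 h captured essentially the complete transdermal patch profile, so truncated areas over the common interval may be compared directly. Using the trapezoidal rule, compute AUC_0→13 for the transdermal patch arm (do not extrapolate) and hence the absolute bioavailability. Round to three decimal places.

F = 0.855

Trapezoidal AUC_0→13 (transdermal patch):
  [0→2]: (0.00+9.99)/2 × 2 = 9.99
  [2→6]: (9.99+3.55)/2 × 4 = 27.08
  [6→9]: (3.55+1.32)/2 × 3 = 7.305
  [9→13]: (1.32+0.35)/2 × 4 = 3.34
  Sum = 47.715 mg/L·h
F = (AUC_ev/D_ev)/(AUC_iv/D_iv) = (47.715/500)/(27.9/250) = 0.09543/0.1116 = 0.8551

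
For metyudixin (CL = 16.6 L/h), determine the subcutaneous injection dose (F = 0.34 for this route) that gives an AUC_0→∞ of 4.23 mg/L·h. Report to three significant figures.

Dose = CL × AUC_0→∞ / F
     = 16.6 × 4.23 / 0.34 = 206.524 mg

Dose = 207 mg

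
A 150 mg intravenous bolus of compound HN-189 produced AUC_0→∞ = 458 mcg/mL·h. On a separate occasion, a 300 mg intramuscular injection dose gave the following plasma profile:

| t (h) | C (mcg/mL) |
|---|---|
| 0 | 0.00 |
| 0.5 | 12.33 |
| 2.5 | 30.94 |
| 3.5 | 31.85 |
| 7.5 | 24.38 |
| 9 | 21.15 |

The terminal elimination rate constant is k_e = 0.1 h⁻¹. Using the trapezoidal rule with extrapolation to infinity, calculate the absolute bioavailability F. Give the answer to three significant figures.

F = 0.476

Trapezoidal AUC_0→9 (intramuscular injection):
  [0→0.5]: (0.00+12.33)/2 × 0.5 = 3.0825
  [0.5→2.5]: (12.33+30.94)/2 × 2 = 43.27
  [2.5→3.5]: (30.94+31.85)/2 × 1 = 31.395
  [3.5→7.5]: (31.85+24.38)/2 × 4 = 112.46
  [7.5→9]: (24.38+21.15)/2 × 1.5 = 34.1475
  Sum = 224.355 mcg/mL·h
Tail: C_last/k_e = 21.15/0.1 = 211.500
AUC_0→∞ (intramuscular injection) = 224.355 + 211.500 = 435.855 mcg/mL·h
F = (AUC_ev/D_ev)/(AUC_iv/D_iv) = (435.855/300)/(458/150) = 1.45285/3.05333 = 0.4758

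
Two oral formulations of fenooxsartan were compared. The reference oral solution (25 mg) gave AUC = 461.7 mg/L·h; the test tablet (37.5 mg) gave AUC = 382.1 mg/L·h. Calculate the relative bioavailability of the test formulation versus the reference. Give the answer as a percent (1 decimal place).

F_rel = (AUC_test/D_test) / (AUC_ref/D_ref)
      = (382.1/37.5) / (461.7/25)
      = 10.1893 / 18.468 = 0.5517 = 55.17%

F_rel = 55.2%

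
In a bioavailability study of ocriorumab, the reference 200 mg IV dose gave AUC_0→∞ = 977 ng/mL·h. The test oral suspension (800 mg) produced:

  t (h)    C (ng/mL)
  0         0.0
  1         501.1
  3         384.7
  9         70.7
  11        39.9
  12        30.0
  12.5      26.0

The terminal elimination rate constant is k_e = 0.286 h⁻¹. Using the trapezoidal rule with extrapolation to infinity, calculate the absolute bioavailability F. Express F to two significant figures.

F = 0.70

Trapezoidal AUC_0→12.5 (oral suspension):
  [0→1]: (0.0+501.1)/2 × 1 = 250.55
  [1→3]: (501.1+384.7)/2 × 2 = 885.8
  [3→9]: (384.7+70.7)/2 × 6 = 1366.2
  [9→11]: (70.7+39.9)/2 × 2 = 110.6
  [11→12]: (39.9+30.0)/2 × 1 = 34.95
  [12→12.5]: (30.0+26.0)/2 × 0.5 = 14.0
  Sum = 2662.1 ng/mL·h
Tail: C_last/k_e = 26.0/0.286 = 90.909
AUC_0→∞ (oral suspension) = 2662.1 + 90.909 = 2753.009 ng/mL·h
F = (AUC_ev/D_ev)/(AUC_iv/D_iv) = (2753.009/800)/(977/200) = 3.44126/4.885 = 0.7045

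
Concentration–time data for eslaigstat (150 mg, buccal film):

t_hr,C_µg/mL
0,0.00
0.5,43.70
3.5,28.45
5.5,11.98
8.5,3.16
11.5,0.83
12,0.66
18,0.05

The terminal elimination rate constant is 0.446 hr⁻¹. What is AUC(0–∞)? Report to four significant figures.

Trapezoidal AUC_0→18:
  [0→0.5]: (0.00+43.70)/2 × 0.5 = 10.925
  [0.5→3.5]: (43.70+28.45)/2 × 3 = 108.225
  [3.5→5.5]: (28.45+11.98)/2 × 2 = 40.43
  [5.5→8.5]: (11.98+3.16)/2 × 3 = 22.71
  [8.5→11.5]: (3.16+0.83)/2 × 3 = 5.985
  [11.5→12]: (0.83+0.66)/2 × 0.5 = 0.3725
  [12→18]: (0.66+0.05)/2 × 6 = 2.13
  Sum = 190.7775 µg/mL·hr
Extrapolated tail: C_last / k_e = 0.05 / 0.446 = 0.112
AUC_0→∞ = 190.7775 + 0.112 = 190.8895 µg/mL·hr

AUC = 190.9 µg/mL·hr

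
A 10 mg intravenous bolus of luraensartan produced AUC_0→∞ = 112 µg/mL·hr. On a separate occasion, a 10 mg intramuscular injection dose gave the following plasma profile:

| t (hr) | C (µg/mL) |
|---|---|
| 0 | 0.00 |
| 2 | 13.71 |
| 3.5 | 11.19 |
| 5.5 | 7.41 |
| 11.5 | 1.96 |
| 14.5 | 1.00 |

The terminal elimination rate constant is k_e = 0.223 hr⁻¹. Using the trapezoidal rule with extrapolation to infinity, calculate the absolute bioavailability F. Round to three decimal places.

F = 0.786

Trapezoidal AUC_0→14.5 (intramuscular injection):
  [0→2]: (0.00+13.71)/2 × 2 = 13.71
  [2→3.5]: (13.71+11.19)/2 × 1.5 = 18.675
  [3.5→5.5]: (11.19+7.41)/2 × 2 = 18.6
  [5.5→11.5]: (7.41+1.96)/2 × 6 = 28.11
  [11.5→14.5]: (1.96+1.00)/2 × 3 = 4.44
  Sum = 83.535 µg/mL·hr
Tail: C_last/k_e = 1.00/0.223 = 4.484
AUC_0→∞ (intramuscular injection) = 83.535 + 4.484 = 88.019 µg/mL·hr
F = (AUC_ev/D_ev)/(AUC_iv/D_iv) = (88.019/10)/(112/10) = 8.8019/11.2 = 0.7859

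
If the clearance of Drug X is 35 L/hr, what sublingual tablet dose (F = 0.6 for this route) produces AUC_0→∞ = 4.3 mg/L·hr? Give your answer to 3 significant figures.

Dose = 251 mg

Dose = CL × AUC_0→∞ / F
     = 35 × 4.3 / 0.6 = 250.833 mg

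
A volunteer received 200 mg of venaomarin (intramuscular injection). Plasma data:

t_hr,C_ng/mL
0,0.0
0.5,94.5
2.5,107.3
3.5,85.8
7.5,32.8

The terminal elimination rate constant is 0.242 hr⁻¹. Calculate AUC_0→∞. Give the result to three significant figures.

AUC = 695 ng/mL·hr

Trapezoidal AUC_0→7.5:
  [0→0.5]: (0.0+94.5)/2 × 0.5 = 23.625
  [0.5→2.5]: (94.5+107.3)/2 × 2 = 201.8
  [2.5→3.5]: (107.3+85.8)/2 × 1 = 96.55
  [3.5→7.5]: (85.8+32.8)/2 × 4 = 237.2
  Sum = 559.175 ng/mL·hr
Extrapolated tail: C_last / k_e = 32.8 / 0.242 = 135.537
AUC_0→∞ = 559.175 + 135.537 = 694.712 ng/mL·hr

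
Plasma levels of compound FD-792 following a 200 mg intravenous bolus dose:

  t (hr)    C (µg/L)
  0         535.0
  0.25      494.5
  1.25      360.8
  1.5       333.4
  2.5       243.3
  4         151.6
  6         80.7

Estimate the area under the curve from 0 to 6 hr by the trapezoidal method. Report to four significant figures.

AUC = 1460 µg/L·hr

Trapezoidal AUC_0→6:
  [0→0.25]: (535.0+494.5)/2 × 0.25 = 128.6875
  [0.25→1.25]: (494.5+360.8)/2 × 1 = 427.65
  [1.25→1.5]: (360.8+333.4)/2 × 0.25 = 86.775
  [1.5→2.5]: (333.4+243.3)/2 × 1 = 288.35
  [2.5→4]: (243.3+151.6)/2 × 1.5 = 296.175
  [4→6]: (151.6+80.7)/2 × 2 = 232.3
  Sum = 1459.9375 µg/L·hr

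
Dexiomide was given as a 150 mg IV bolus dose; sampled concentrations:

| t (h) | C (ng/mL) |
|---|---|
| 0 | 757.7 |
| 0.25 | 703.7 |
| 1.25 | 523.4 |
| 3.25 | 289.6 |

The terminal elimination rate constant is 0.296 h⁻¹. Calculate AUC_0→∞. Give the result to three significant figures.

AUC = 2590 ng/mL·h

Trapezoidal AUC_0→3.25:
  [0→0.25]: (757.7+703.7)/2 × 0.25 = 182.675
  [0.25→1.25]: (703.7+523.4)/2 × 1 = 613.55
  [1.25→3.25]: (523.4+289.6)/2 × 2 = 813.0
  Sum = 1609.225 ng/mL·h
Extrapolated tail: C_last / k_e = 289.6 / 0.296 = 978.378
AUC_0→∞ = 1609.225 + 978.378 = 2587.603 ng/mL·h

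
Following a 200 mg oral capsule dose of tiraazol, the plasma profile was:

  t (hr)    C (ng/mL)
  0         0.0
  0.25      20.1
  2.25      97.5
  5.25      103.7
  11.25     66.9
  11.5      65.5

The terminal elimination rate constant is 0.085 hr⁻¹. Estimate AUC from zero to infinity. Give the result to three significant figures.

AUC = 1720 ng/mL·hr

Trapezoidal AUC_0→11.5:
  [0→0.25]: (0.0+20.1)/2 × 0.25 = 2.5125
  [0.25→2.25]: (20.1+97.5)/2 × 2 = 117.6
  [2.25→5.25]: (97.5+103.7)/2 × 3 = 301.8
  [5.25→11.25]: (103.7+66.9)/2 × 6 = 511.8
  [11.25→11.5]: (66.9+65.5)/2 × 0.25 = 16.55
  Sum = 950.2625 ng/mL·hr
Extrapolated tail: C_last / k_e = 65.5 / 0.085 = 770.588
AUC_0→∞ = 950.2625 + 770.588 = 1720.8505 ng/mL·hr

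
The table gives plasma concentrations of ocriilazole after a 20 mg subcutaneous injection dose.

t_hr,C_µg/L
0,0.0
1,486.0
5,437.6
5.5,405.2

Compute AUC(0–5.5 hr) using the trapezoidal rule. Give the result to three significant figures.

AUC = 2300 µg/L·hr

Trapezoidal AUC_0→5.5:
  [0→1]: (0.0+486.0)/2 × 1 = 243.0
  [1→5]: (486.0+437.6)/2 × 4 = 1847.2
  [5→5.5]: (437.6+405.2)/2 × 0.5 = 210.7
  Sum = 2300.9 µg/L·hr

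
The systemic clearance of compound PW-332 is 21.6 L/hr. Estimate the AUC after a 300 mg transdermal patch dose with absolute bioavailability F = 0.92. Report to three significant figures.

AUC = 12.8 mg/L·hr

AUC_0→∞ = F × Dose / CL
        = 0.92 × 300 / 21.6 = 12.7778 mg/L·hr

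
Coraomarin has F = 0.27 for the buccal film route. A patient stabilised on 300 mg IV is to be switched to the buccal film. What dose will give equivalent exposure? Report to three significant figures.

For equal systemic exposure: F × D_ev = D_iv
D_ev = D_iv / F = 300 / 0.27 = 1111.11 mg

D_buccal = 1110 mg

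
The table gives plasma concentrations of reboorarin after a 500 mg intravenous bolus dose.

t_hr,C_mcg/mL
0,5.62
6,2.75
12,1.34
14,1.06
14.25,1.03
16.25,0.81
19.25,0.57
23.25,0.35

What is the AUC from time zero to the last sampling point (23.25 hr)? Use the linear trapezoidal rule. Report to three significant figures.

AUC = 45.8 mcg/mL·hr

Trapezoidal AUC_0→23.25:
  [0→6]: (5.62+2.75)/2 × 6 = 25.11
  [6→12]: (2.75+1.34)/2 × 6 = 12.27
  [12→14]: (1.34+1.06)/2 × 2 = 2.4
  [14→14.25]: (1.06+1.03)/2 × 0.25 = 0.26125
  [14.25→16.25]: (1.03+0.81)/2 × 2 = 1.84
  [16.25→19.25]: (0.81+0.57)/2 × 3 = 2.07
  [19.25→23.25]: (0.57+0.35)/2 × 4 = 1.84
  Sum = 45.79125 mcg/mL·hr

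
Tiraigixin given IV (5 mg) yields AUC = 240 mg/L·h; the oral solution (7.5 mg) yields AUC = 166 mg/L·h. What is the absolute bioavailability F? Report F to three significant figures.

F = 0.461

F = (AUC_ev / D_ev) / (AUC_iv / D_iv)
  = (166/7.5) / (240/5)
  = 22.1333 / 48 = 0.4611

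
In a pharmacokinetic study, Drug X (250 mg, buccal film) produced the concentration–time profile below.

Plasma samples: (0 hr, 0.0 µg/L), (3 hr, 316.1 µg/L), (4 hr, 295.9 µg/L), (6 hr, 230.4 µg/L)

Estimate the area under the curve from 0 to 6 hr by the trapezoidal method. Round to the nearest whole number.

Trapezoidal AUC_0→6:
  [0→3]: (0.0+316.1)/2 × 3 = 474.15
  [3→4]: (316.1+295.9)/2 × 1 = 306.0
  [4→6]: (295.9+230.4)/2 × 2 = 526.3
  Sum = 1306.45 µg/L·hr

AUC = 1306 µg/L·hr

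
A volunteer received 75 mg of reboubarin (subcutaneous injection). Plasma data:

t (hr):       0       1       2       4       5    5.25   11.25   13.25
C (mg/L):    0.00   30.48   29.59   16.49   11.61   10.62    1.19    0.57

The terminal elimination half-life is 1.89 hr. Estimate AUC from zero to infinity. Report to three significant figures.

Trapezoidal AUC_0→13.25:
  [0→1]: (0.00+30.48)/2 × 1 = 15.24
  [1→2]: (30.48+29.59)/2 × 1 = 30.035
  [2→4]: (29.59+16.49)/2 × 2 = 46.08
  [4→5]: (16.49+11.61)/2 × 1 = 14.05
  [5→5.25]: (11.61+10.62)/2 × 0.25 = 2.77875
  [5.25→11.25]: (10.62+1.19)/2 × 6 = 35.43
  [11.25→13.25]: (1.19+0.57)/2 × 2 = 1.76
  Sum = 145.37375 mg/L·hr
k_e = ln2 / t½ = 0.693147 / 1.89 = 0.3667 hr^-1
Extrapolated tail: C_last / k_e = 0.57 / 0.3667 = 1.554
AUC_0→∞ = 145.37375 + 1.554 = 146.92775 mg/L·hr

AUC = 147 mg/L·hr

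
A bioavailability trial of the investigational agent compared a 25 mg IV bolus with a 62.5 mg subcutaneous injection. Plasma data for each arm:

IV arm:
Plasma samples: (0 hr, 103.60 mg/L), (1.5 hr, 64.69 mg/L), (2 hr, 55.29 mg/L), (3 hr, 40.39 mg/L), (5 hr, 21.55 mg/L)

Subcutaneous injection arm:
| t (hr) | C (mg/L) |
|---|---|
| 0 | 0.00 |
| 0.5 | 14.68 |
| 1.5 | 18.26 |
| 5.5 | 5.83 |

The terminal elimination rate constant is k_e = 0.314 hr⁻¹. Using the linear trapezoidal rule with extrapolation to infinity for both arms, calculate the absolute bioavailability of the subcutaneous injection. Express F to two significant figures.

F = 0.10

Trapezoidal AUC_0→5 (IV):
  [0→1.5]: (103.60+64.69)/2 × 1.5 = 126.2175
  [1.5→2]: (64.69+55.29)/2 × 0.5 = 29.995
  [2→3]: (55.29+40.39)/2 × 1 = 47.84
  [3→5]: (40.39+21.55)/2 × 2 = 61.94
  Sum = 265.9925 mg/L·hr
IV tail: 21.55/0.314 = 68.631; AUC_iv,0→∞ = 265.9925 + 68.631 = 334.6235 mg/L·hr
Trapezoidal AUC_0→5.5 (subcutaneous injection):
  [0→0.5]: (0.00+14.68)/2 × 0.5 = 3.67
  [0.5→1.5]: (14.68+18.26)/2 × 1 = 16.47
  [1.5→5.5]: (18.26+5.83)/2 × 4 = 48.18
  Sum = 68.32 mg/L·hr
subcutaneous injection tail: 5.83/0.314 = 18.567; AUC_ev,0→∞ = 68.32 + 18.567 = 86.887 mg/L·hr
F = (AUC_ev/D_ev)/(AUC_iv/D_iv) = (86.887/62.5)/(334.6235/25) = 1.390192/13.38494 = 0.1039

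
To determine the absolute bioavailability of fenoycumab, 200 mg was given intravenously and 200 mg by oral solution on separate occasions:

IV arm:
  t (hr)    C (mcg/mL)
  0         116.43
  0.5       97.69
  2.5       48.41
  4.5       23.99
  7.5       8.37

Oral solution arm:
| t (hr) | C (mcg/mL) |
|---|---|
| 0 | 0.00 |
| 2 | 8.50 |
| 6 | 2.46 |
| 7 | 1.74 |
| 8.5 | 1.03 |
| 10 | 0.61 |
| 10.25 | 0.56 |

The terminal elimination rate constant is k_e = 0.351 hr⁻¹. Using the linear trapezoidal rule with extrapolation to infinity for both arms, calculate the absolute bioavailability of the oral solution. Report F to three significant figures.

Trapezoidal AUC_0→7.5 (IV):
  [0→0.5]: (116.43+97.69)/2 × 0.5 = 53.53
  [0.5→2.5]: (97.69+48.41)/2 × 2 = 146.1
  [2.5→4.5]: (48.41+23.99)/2 × 2 = 72.4
  [4.5→7.5]: (23.99+8.37)/2 × 3 = 48.54
  Sum = 320.57 mcg/mL·hr
IV tail: 8.37/0.351 = 23.846; AUC_iv,0→∞ = 320.57 + 23.846 = 344.416 mcg/mL·hr
Trapezoidal AUC_0→10.25 (oral solution):
  [0→2]: (0.00+8.50)/2 × 2 = 8.5
  [2→6]: (8.50+2.46)/2 × 4 = 21.92
  [6→7]: (2.46+1.74)/2 × 1 = 2.1
  [7→8.5]: (1.74+1.03)/2 × 1.5 = 2.0775
  [8.5→10]: (1.03+0.61)/2 × 1.5 = 1.23
  [10→10.25]: (0.61+0.56)/2 × 0.25 = 0.14625
  Sum = 35.97375 mcg/mL·hr
oral solution tail: 0.56/0.351 = 1.595; AUC_ev,0→∞ = 35.97375 + 1.595 = 37.56875 mcg/mL·hr
F = (AUC_ev/D_ev)/(AUC_iv/D_iv) = (37.56875/200)/(344.416/200) = 0.18784375/1.72208 = 0.1091

F = 0.109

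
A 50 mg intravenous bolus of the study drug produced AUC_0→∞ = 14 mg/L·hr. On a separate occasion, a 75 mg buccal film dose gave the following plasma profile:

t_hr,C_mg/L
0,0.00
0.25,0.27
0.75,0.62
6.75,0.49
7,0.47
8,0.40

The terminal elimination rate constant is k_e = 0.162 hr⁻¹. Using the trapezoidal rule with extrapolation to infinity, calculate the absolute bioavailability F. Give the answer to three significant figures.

F = 0.315

Trapezoidal AUC_0→8 (buccal film):
  [0→0.25]: (0.00+0.27)/2 × 0.25 = 0.03375
  [0.25→0.75]: (0.27+0.62)/2 × 0.5 = 0.2225
  [0.75→6.75]: (0.62+0.49)/2 × 6 = 3.33
  [6.75→7]: (0.49+0.47)/2 × 0.25 = 0.12
  [7→8]: (0.47+0.40)/2 × 1 = 0.435
  Sum = 4.14125 mg/L·hr
Tail: C_last/k_e = 0.40/0.162 = 2.469
AUC_0→∞ (buccal film) = 4.14125 + 2.469 = 6.61025 mg/L·hr
F = (AUC_ev/D_ev)/(AUC_iv/D_iv) = (6.61025/75)/(14/50) = 0.0881367/0.28 = 0.3148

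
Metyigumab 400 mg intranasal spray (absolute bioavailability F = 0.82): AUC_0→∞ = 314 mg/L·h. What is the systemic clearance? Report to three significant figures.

CL = F × Dose / AUC_0→∞
   = 0.82 × 400 / 314 = 1.04459 L/h

CL = 1.04 L/h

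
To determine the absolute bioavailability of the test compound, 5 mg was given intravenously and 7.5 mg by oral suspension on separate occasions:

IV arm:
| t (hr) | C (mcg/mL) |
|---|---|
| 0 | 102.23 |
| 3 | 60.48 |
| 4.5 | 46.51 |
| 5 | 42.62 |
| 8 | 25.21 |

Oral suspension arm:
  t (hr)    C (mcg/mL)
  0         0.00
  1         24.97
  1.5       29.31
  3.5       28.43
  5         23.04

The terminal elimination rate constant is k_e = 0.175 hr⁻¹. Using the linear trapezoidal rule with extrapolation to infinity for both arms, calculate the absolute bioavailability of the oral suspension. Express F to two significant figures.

F = 0.29

Trapezoidal AUC_0→8 (IV):
  [0→3]: (102.23+60.48)/2 × 3 = 244.065
  [3→4.5]: (60.48+46.51)/2 × 1.5 = 80.2425
  [4.5→5]: (46.51+42.62)/2 × 0.5 = 22.2825
  [5→8]: (42.62+25.21)/2 × 3 = 101.745
  Sum = 448.335 mcg/mL·hr
IV tail: 25.21/0.175 = 144.057; AUC_iv,0→∞ = 448.335 + 144.057 = 592.392 mcg/mL·hr
Trapezoidal AUC_0→5 (oral suspension):
  [0→1]: (0.00+24.97)/2 × 1 = 12.485
  [1→1.5]: (24.97+29.31)/2 × 0.5 = 13.57
  [1.5→3.5]: (29.31+28.43)/2 × 2 = 57.74
  [3.5→5]: (28.43+23.04)/2 × 1.5 = 38.6025
  Sum = 122.3975 mcg/mL·hr
oral suspension tail: 23.04/0.175 = 131.657; AUC_ev,0→∞ = 122.3975 + 131.657 = 254.0545 mcg/mL·hr
F = (AUC_ev/D_ev)/(AUC_iv/D_iv) = (254.0545/7.5)/(592.392/5) = 33.8739/118.4784 = 0.2859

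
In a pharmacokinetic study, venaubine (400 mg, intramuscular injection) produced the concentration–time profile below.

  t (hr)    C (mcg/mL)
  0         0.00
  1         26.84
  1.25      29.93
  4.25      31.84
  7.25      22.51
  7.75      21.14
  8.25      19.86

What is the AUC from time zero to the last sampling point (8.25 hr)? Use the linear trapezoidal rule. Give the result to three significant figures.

Trapezoidal AUC_0→8.25:
  [0→1]: (0.00+26.84)/2 × 1 = 13.42
  [1→1.25]: (26.84+29.93)/2 × 0.25 = 7.09625
  [1.25→4.25]: (29.93+31.84)/2 × 3 = 92.655
  [4.25→7.25]: (31.84+22.51)/2 × 3 = 81.525
  [7.25→7.75]: (22.51+21.14)/2 × 0.5 = 10.9125
  [7.75→8.25]: (21.14+19.86)/2 × 0.5 = 10.25
  Sum = 215.85875 mcg/mL·hr

AUC = 216 mcg/mL·hr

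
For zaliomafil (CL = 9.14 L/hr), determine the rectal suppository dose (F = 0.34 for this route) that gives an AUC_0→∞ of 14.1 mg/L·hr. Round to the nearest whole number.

Dose = 379 mg

Dose = CL × AUC_0→∞ / F
     = 9.14 × 14.1 / 0.34 = 379.041 mg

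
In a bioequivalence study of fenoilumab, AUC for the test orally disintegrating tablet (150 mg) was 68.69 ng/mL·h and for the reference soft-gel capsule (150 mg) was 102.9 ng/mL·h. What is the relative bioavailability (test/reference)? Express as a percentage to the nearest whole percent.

F_rel = (AUC_test/D_test) / (AUC_ref/D_ref)
      = (68.69/150) / (102.9/150)
      = 0.457933 / 0.686 = 0.6675 = 66.75%

F_rel = 67%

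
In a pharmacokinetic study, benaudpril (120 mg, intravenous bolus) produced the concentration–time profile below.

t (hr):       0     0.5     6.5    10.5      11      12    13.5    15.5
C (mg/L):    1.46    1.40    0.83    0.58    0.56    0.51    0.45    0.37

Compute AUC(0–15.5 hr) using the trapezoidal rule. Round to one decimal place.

AUC = 12.6 mg/L·hr

Trapezoidal AUC_0→15.5:
  [0→0.5]: (1.46+1.40)/2 × 0.5 = 0.715
  [0.5→6.5]: (1.40+0.83)/2 × 6 = 6.69
  [6.5→10.5]: (0.83+0.58)/2 × 4 = 2.82
  [10.5→11]: (0.58+0.56)/2 × 0.5 = 0.285
  [11→12]: (0.56+0.51)/2 × 1 = 0.535
  [12→13.5]: (0.51+0.45)/2 × 1.5 = 0.72
  [13.5→15.5]: (0.45+0.37)/2 × 2 = 0.82
  Sum = 12.585 mg/L·hr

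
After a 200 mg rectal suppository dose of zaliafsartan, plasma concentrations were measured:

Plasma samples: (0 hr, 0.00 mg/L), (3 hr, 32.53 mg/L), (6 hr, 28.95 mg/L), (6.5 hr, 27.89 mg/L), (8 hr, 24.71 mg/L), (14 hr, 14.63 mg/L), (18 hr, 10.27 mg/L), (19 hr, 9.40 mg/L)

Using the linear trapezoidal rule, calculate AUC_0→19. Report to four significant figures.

Trapezoidal AUC_0→19:
  [0→3]: (0.00+32.53)/2 × 3 = 48.795
  [3→6]: (32.53+28.95)/2 × 3 = 92.22
  [6→6.5]: (28.95+27.89)/2 × 0.5 = 14.21
  [6.5→8]: (27.89+24.71)/2 × 1.5 = 39.45
  [8→14]: (24.71+14.63)/2 × 6 = 118.02
  [14→18]: (14.63+10.27)/2 × 4 = 49.8
  [18→19]: (10.27+9.40)/2 × 1 = 9.835
  Sum = 372.33 mg/L·hr

AUC = 372.3 mg/L·hr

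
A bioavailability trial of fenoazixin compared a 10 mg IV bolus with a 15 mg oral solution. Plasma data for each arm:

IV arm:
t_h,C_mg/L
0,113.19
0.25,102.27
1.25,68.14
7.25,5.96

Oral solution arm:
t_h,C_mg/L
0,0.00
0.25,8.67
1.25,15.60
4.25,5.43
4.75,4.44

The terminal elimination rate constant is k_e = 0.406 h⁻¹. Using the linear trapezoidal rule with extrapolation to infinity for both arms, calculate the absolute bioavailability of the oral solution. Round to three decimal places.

F = 0.111

Trapezoidal AUC_0→7.25 (IV):
  [0→0.25]: (113.19+102.27)/2 × 0.25 = 26.9325
  [0.25→1.25]: (102.27+68.14)/2 × 1 = 85.205
  [1.25→7.25]: (68.14+5.96)/2 × 6 = 222.3
  Sum = 334.4375 mg/L·h
IV tail: 5.96/0.406 = 14.680; AUC_iv,0→∞ = 334.4375 + 14.680 = 349.1175 mg/L·h
Trapezoidal AUC_0→4.75 (oral solution):
  [0→0.25]: (0.00+8.67)/2 × 0.25 = 1.08375
  [0.25→1.25]: (8.67+15.60)/2 × 1 = 12.135
  [1.25→4.25]: (15.60+5.43)/2 × 3 = 31.545
  [4.25→4.75]: (5.43+4.44)/2 × 0.5 = 2.4675
  Sum = 47.23125 mg/L·h
oral solution tail: 4.44/0.406 = 10.936; AUC_ev,0→∞ = 47.23125 + 10.936 = 58.16725 mg/L·h
F = (AUC_ev/D_ev)/(AUC_iv/D_iv) = (58.16725/15)/(349.1175/10) = 3.87782/34.91175 = 0.1111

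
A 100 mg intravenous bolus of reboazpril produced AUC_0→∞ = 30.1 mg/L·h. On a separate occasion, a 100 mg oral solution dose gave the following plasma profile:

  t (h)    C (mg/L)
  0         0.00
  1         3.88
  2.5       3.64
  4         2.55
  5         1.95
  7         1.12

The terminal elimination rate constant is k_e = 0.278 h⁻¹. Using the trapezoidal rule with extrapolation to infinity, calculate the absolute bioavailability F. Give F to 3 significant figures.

Trapezoidal AUC_0→7 (oral solution):
  [0→1]: (0.00+3.88)/2 × 1 = 1.94
  [1→2.5]: (3.88+3.64)/2 × 1.5 = 5.64
  [2.5→4]: (3.64+2.55)/2 × 1.5 = 4.6425
  [4→5]: (2.55+1.95)/2 × 1 = 2.25
  [5→7]: (1.95+1.12)/2 × 2 = 3.07
  Sum = 17.5425 mg/L·h
Tail: C_last/k_e = 1.12/0.278 = 4.029
AUC_0→∞ (oral solution) = 17.5425 + 4.029 = 21.5715 mg/L·h
F = (AUC_ev/D_ev)/(AUC_iv/D_iv) = (21.5715/100)/(30.1/100) = 0.215715/0.301 = 0.7167

F = 0.717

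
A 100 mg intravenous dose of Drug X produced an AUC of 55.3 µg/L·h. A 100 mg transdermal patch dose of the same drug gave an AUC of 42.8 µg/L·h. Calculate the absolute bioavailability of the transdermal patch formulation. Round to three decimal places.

F = 0.774

F = (AUC_ev / D_ev) / (AUC_iv / D_iv)
  = (42.8/100) / (55.3/100)
  = 0.428 / 0.553 = 0.7740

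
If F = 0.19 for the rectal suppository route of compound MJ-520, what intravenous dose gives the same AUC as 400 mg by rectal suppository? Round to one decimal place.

D_iv = 76.0 mg

Systemic exposure from an extravascular dose = F × D_ev, so the equivalent IV dose is F × D_ev.
D_iv = F × D_ev = 0.19 × 400 = 76 mg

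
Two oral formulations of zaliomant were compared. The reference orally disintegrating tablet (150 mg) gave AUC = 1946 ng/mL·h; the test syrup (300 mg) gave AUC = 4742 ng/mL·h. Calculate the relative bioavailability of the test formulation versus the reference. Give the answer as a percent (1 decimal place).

F_rel = 121.8%

F_rel = (AUC_test/D_test) / (AUC_ref/D_ref)
      = (4742/300) / (1946/150)
      = 15.8067 / 12.9733 = 1.2184 = 121.84%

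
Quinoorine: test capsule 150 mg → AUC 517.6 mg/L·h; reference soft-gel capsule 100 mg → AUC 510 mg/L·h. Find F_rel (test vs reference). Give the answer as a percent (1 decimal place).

F_rel = 67.7%

F_rel = (AUC_test/D_test) / (AUC_ref/D_ref)
      = (517.6/150) / (510/100)
      = 3.45067 / 5.1 = 0.6766 = 67.66%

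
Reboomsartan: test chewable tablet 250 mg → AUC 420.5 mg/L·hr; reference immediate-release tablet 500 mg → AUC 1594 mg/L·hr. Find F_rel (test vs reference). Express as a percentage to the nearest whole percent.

F_rel = 53%

F_rel = (AUC_test/D_test) / (AUC_ref/D_ref)
      = (420.5/250) / (1594/500)
      = 1.682 / 3.188 = 0.5276 = 52.76%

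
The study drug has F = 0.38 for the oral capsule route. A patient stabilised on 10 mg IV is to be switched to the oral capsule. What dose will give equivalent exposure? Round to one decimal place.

D_oral = 26.3 mg

For equal systemic exposure: F × D_ev = D_iv
D_ev = D_iv / F = 10 / 0.38 = 26.3158 mg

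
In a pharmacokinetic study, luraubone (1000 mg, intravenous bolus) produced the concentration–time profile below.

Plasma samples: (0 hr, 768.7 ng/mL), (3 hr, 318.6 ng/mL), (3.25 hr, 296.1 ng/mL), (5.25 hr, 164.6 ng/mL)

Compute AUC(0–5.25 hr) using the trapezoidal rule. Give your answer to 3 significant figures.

Trapezoidal AUC_0→5.25:
  [0→3]: (768.7+318.6)/2 × 3 = 1630.95
  [3→3.25]: (318.6+296.1)/2 × 0.25 = 76.8375
  [3.25→5.25]: (296.1+164.6)/2 × 2 = 460.7
  Sum = 2168.4875 ng/mL·hr

AUC = 2170 ng/mL·hr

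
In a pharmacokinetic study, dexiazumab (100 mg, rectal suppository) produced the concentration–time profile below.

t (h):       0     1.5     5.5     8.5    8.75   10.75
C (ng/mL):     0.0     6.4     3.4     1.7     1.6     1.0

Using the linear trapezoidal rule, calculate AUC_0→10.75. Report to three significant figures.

Trapezoidal AUC_0→10.75:
  [0→1.5]: (0.0+6.4)/2 × 1.5 = 4.8
  [1.5→5.5]: (6.4+3.4)/2 × 4 = 19.6
  [5.5→8.5]: (3.4+1.7)/2 × 3 = 7.65
  [8.5→8.75]: (1.7+1.6)/2 × 0.25 = 0.4125
  [8.75→10.75]: (1.6+1.0)/2 × 2 = 2.6
  Sum = 35.0625 ng/mL·h

AUC = 35.1 ng/mL·h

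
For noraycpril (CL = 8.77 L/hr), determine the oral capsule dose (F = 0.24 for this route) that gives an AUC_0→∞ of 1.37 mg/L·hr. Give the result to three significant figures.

Dose = 50.1 mg

Dose = CL × AUC_0→∞ / F
     = 8.77 × 1.37 / 0.24 = 50.0621 mg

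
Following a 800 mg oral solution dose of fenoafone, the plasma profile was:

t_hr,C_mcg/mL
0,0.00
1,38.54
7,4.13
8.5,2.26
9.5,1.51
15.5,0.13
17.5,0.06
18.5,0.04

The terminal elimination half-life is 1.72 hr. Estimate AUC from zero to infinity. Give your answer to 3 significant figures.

Trapezoidal AUC_0→18.5:
  [0→1]: (0.00+38.54)/2 × 1 = 19.27
  [1→7]: (38.54+4.13)/2 × 6 = 128.01
  [7→8.5]: (4.13+2.26)/2 × 1.5 = 4.7925
  [8.5→9.5]: (2.26+1.51)/2 × 1 = 1.885
  [9.5→15.5]: (1.51+0.13)/2 × 6 = 4.92
  [15.5→17.5]: (0.13+0.06)/2 × 2 = 0.19
  [17.5→18.5]: (0.06+0.04)/2 × 1 = 0.05
  Sum = 159.1175 mcg/mL·hr
k_e = ln2 / t½ = 0.693147 / 1.72 = 0.4030 hr^-1
Extrapolated tail: C_last / k_e = 0.04 / 0.403 = 0.099
AUC_0→∞ = 159.1175 + 0.099 = 159.2165 mcg/mL·hr

AUC = 159 mcg/mL·hr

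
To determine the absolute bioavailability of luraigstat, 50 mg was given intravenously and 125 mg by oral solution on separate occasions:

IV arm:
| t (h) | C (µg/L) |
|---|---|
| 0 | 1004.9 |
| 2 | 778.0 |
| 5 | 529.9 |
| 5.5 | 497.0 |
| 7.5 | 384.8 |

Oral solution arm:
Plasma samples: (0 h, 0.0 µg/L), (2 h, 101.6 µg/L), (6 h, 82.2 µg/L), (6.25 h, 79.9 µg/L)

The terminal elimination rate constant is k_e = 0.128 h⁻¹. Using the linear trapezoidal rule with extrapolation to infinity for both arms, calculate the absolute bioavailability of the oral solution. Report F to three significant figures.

F = 0.0565

Trapezoidal AUC_0→7.5 (IV):
  [0→2]: (1004.9+778.0)/2 × 2 = 1782.9
  [2→5]: (778.0+529.9)/2 × 3 = 1961.85
  [5→5.5]: (529.9+497.0)/2 × 0.5 = 256.725
  [5.5→7.5]: (497.0+384.8)/2 × 2 = 881.8
  Sum = 4883.275 µg/L·h
IV tail: 384.8/0.128 = 3006.250; AUC_iv,0→∞ = 4883.275 + 3006.250 = 7889.525 µg/L·h
Trapezoidal AUC_0→6.25 (oral solution):
  [0→2]: (0.0+101.6)/2 × 2 = 101.6
  [2→6]: (101.6+82.2)/2 × 4 = 367.6
  [6→6.25]: (82.2+79.9)/2 × 0.25 = 20.2625
  Sum = 489.4625 µg/L·h
oral solution tail: 79.9/0.128 = 624.219; AUC_ev,0→∞ = 489.4625 + 624.219 = 1113.6815 µg/L·h
F = (AUC_ev/D_ev)/(AUC_iv/D_iv) = (1113.6815/125)/(7889.525/50) = 8.909452/157.7905 = 0.0565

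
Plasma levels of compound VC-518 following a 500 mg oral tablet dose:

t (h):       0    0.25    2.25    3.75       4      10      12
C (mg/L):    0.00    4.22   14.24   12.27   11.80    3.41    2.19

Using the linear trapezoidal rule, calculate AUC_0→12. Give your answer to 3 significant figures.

AUC = 93.1 mg/L·h

Trapezoidal AUC_0→12:
  [0→0.25]: (0.00+4.22)/2 × 0.25 = 0.5275
  [0.25→2.25]: (4.22+14.24)/2 × 2 = 18.46
  [2.25→3.75]: (14.24+12.27)/2 × 1.5 = 19.8825
  [3.75→4]: (12.27+11.80)/2 × 0.25 = 3.00875
  [4→10]: (11.80+3.41)/2 × 6 = 45.63
  [10→12]: (3.41+2.19)/2 × 2 = 5.6
  Sum = 93.10875 mg/L·h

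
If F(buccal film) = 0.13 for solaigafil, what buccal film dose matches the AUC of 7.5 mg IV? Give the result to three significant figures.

D_buccal = 57.7 mg

For equal systemic exposure: F × D_ev = D_iv
D_ev = D_iv / F = 7.5 / 0.13 = 57.6923 mg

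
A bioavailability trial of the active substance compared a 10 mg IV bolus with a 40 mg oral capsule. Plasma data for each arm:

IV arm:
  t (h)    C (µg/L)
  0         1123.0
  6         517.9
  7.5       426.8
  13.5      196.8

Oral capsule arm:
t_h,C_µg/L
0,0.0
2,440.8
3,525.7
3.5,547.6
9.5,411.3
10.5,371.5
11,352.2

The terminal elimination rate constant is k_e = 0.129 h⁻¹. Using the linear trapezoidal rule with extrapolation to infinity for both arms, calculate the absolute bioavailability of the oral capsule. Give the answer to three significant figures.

F = 0.204

Trapezoidal AUC_0→13.5 (IV):
  [0→6]: (1123.0+517.9)/2 × 6 = 4922.7
  [6→7.5]: (517.9+426.8)/2 × 1.5 = 708.525
  [7.5→13.5]: (426.8+196.8)/2 × 6 = 1870.8
  Sum = 7502.025 µg/L·h
IV tail: 196.8/0.129 = 1525.581; AUC_iv,0→∞ = 7502.025 + 1525.581 = 9027.606 µg/L·h
Trapezoidal AUC_0→11 (oral capsule):
  [0→2]: (0.0+440.8)/2 × 2 = 440.8
  [2→3]: (440.8+525.7)/2 × 1 = 483.25
  [3→3.5]: (525.7+547.6)/2 × 0.5 = 268.325
  [3.5→9.5]: (547.6+411.3)/2 × 6 = 2876.7
  [9.5→10.5]: (411.3+371.5)/2 × 1 = 391.4
  [10.5→11]: (371.5+352.2)/2 × 0.5 = 180.925
  Sum = 4641.4 µg/L·h
oral capsule tail: 352.2/0.129 = 2730.233; AUC_ev,0→∞ = 4641.4 + 2730.233 = 7371.633 µg/L·h
F = (AUC_ev/D_ev)/(AUC_iv/D_iv) = (7371.633/40)/(9027.606/10) = 184.291/902.7606 = 0.2041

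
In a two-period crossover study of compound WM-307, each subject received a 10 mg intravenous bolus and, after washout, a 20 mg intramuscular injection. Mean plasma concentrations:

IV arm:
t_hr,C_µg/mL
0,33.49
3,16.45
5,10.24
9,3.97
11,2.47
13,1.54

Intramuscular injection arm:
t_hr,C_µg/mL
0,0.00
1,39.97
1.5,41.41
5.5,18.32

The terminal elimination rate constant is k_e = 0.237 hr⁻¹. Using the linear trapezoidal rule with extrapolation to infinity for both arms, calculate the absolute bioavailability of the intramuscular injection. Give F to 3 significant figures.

F = 0.807

Trapezoidal AUC_0→13 (IV):
  [0→3]: (33.49+16.45)/2 × 3 = 74.91
  [3→5]: (16.45+10.24)/2 × 2 = 26.69
  [5→9]: (10.24+3.97)/2 × 4 = 28.42
  [9→11]: (3.97+2.47)/2 × 2 = 6.44
  [11→13]: (2.47+1.54)/2 × 2 = 4.01
  Sum = 140.47 µg/mL·hr
IV tail: 1.54/0.237 = 6.498; AUC_iv,0→∞ = 140.47 + 6.498 = 146.968 µg/mL·hr
Trapezoidal AUC_0→5.5 (intramuscular injection):
  [0→1]: (0.00+39.97)/2 × 1 = 19.985
  [1→1.5]: (39.97+41.41)/2 × 0.5 = 20.345
  [1.5→5.5]: (41.41+18.32)/2 × 4 = 119.46
  Sum = 159.79 µg/mL·hr
intramuscular injection tail: 18.32/0.237 = 77.300; AUC_ev,0→∞ = 159.79 + 77.300 = 237.09 µg/mL·hr
F = (AUC_ev/D_ev)/(AUC_iv/D_iv) = (237.09/20)/(146.968/10) = 11.8545/14.6968 = 0.8066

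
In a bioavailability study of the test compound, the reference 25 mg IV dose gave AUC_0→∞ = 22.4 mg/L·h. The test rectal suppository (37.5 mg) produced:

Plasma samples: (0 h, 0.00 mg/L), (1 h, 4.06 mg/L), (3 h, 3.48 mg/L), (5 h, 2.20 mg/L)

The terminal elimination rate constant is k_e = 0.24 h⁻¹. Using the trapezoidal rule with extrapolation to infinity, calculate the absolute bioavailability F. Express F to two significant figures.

F = 0.73

Trapezoidal AUC_0→5 (rectal suppository):
  [0→1]: (0.00+4.06)/2 × 1 = 2.03
  [1→3]: (4.06+3.48)/2 × 2 = 7.54
  [3→5]: (3.48+2.20)/2 × 2 = 5.68
  Sum = 15.25 mg/L·h
Tail: C_last/k_e = 2.20/0.24 = 9.167
AUC_0→∞ (rectal suppository) = 15.25 + 9.167 = 24.417 mg/L·h
F = (AUC_ev/D_ev)/(AUC_iv/D_iv) = (24.417/37.5)/(22.4/25) = 0.65112/0.896 = 0.7267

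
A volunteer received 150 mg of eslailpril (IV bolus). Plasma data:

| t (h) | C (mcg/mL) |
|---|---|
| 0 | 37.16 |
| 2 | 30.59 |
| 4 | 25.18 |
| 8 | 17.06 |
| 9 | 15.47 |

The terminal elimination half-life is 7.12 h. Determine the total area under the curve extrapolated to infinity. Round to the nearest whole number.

Trapezoidal AUC_0→9:
  [0→2]: (37.16+30.59)/2 × 2 = 67.75
  [2→4]: (30.59+25.18)/2 × 2 = 55.77
  [4→8]: (25.18+17.06)/2 × 4 = 84.48
  [8→9]: (17.06+15.47)/2 × 1 = 16.265
  Sum = 224.265 mcg/mL·h
k_e = ln2 / t½ = 0.693147 / 7.12 = 0.0974 h^-1
Extrapolated tail: C_last / k_e = 15.47 / 0.0974 = 158.830
AUC_0→∞ = 224.265 + 158.830 = 383.095 mcg/mL·h

AUC = 383 mcg/mL·h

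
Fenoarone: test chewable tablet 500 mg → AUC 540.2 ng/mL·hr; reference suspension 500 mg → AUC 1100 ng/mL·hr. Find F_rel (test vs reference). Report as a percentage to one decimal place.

F_rel = 49.1%

F_rel = (AUC_test/D_test) / (AUC_ref/D_ref)
      = (540.2/500) / (1100/500)
      = 1.0804 / 2.2 = 0.4911 = 49.11%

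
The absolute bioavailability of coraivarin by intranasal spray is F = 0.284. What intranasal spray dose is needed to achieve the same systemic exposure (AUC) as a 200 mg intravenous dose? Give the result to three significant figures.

For equal systemic exposure: F × D_ev = D_iv
D_ev = D_iv / F = 200 / 0.284 = 704.225 mg

D_intranasal = 704 mg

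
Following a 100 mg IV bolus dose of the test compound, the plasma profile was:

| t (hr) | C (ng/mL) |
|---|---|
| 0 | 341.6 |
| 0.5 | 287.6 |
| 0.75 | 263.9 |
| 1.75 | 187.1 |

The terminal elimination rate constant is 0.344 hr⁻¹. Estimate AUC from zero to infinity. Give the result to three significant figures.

Trapezoidal AUC_0→1.75:
  [0→0.5]: (341.6+287.6)/2 × 0.5 = 157.3
  [0.5→0.75]: (287.6+263.9)/2 × 0.25 = 68.9375
  [0.75→1.75]: (263.9+187.1)/2 × 1 = 225.5
  Sum = 451.7375 ng/mL·hr
Extrapolated tail: C_last / k_e = 187.1 / 0.344 = 543.895
AUC_0→∞ = 451.7375 + 543.895 = 995.6325 ng/mL·hr

AUC = 996 ng/mL·hr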